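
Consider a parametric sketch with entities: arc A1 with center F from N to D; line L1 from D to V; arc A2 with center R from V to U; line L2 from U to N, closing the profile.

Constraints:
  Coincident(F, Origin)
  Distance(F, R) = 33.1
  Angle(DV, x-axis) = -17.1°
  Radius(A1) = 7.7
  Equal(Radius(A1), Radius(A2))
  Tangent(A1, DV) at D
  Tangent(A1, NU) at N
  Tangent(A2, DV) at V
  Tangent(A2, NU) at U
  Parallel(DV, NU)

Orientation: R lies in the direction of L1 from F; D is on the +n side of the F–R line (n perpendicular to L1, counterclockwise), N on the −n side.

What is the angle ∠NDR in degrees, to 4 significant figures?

76.90°

The slot axis is L1's direction at -17.1°, so u = (cos -17.1°, sin -17.1°) = (0.9558, -0.2940) and n = (−sin -17.1°, cos -17.1°) = (0.2940, 0.9558). F is at the origin and R lies 33.1 along u from F, so R = 33.1·u = (31.64, -9.733). Tangency of A1 to both parallel lines with radius 7.7 puts D and N at F ± 7.7·n: D = (2.264, 7.360), N = (-2.264, -7.360). Then cos ∠NDR = DN·DR / (|DN||DR|), giving 76.90°.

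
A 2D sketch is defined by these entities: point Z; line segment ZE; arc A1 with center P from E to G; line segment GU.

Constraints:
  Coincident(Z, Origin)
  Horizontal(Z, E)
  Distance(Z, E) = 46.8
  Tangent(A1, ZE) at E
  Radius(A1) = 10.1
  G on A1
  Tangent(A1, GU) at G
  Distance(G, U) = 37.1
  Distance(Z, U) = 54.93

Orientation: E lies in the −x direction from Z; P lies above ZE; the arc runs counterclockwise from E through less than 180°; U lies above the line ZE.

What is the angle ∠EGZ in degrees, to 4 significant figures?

126.3°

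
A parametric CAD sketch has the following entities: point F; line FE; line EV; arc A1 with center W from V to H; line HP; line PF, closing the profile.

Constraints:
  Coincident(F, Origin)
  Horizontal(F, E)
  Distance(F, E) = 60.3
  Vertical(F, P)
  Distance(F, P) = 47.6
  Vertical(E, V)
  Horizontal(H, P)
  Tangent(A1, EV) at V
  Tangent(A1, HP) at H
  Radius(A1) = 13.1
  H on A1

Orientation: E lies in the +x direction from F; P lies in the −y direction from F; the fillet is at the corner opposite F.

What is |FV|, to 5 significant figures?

69.472

F is at the origin; F and E share the same y with |FE| = 60.3 and E on the +x side, so E = (60.300, 0.0000). FP is vertical with |FP| = 47.6 and P on the −y side, so P = (0.0000, -47.600). The virtual corner opposite F is at (60.300, -47.600). Tangency of A1 to EV means the radius WV is perpendicular to EV and tangency of A1 to HP means the radius WH is perpendicular to HP, with radius 13.1, so the center W sits 13.1 in from both sides at W = (47.200, -34.500). That places the tangent points at V = (60.300, -34.500) on EV and H = (47.200, -47.600) on HP. Then |FV| = |V − F| = 69.472.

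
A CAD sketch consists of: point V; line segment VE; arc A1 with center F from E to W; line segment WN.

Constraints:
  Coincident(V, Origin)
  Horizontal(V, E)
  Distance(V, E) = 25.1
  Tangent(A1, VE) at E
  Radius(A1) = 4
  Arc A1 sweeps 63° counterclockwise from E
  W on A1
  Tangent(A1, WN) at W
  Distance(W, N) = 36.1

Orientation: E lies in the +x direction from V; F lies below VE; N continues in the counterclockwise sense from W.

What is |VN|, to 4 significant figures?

34.73

On A1, E sits at bearing 90° from F; a 63° counterclockwise sweep puts W at bearing 153°, so W = F + 4.0·(cos 153°, sin 153°) = (21.54, -2.184). The tangent condition forces FW to be normal to WN, so WN runs along (−sin 153°, cos 153°); with |WN| = 36.1, N = (5.147, -34.35). Then |VN| = |N − V| = 34.73.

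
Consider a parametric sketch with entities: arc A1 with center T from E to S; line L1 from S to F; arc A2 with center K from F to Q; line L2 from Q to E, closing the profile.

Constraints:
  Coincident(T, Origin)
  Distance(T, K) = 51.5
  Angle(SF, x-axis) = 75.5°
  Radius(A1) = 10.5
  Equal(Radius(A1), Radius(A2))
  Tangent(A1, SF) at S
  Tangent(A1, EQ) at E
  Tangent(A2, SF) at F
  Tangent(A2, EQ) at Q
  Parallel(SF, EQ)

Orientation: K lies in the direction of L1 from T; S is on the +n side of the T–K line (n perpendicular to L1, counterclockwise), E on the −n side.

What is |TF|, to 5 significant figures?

52.559

The slot axis is L1's direction at 75.5°, so u = (cos 75.5°, sin 75.5°) = (0.25038, 0.96815) and n = (−sin 75.5°, cos 75.5°) = (-0.96815, 0.25038). T is at the origin and K lies 51.5 along u from T, so K = 51.5·u = (12.895, 49.860). Tangency of A1 to both parallel lines with radius 10.5 puts S and E at T ± 10.5·n: S = (-10.166, 2.6290), E = (10.166, -2.6290). Equal radii place F and Q the same way about K: F = K + 10.5·n = (2.7290, 52.489), Q = K − 10.5·n = (23.060, 47.231). Then |TF| = |F − T| = 52.559.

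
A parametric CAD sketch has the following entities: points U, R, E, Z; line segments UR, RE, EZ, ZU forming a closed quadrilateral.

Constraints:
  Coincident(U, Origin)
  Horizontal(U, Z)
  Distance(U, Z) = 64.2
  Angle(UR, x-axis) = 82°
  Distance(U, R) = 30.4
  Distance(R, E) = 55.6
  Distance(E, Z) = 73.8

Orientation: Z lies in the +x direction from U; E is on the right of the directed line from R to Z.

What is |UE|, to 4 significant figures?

25.24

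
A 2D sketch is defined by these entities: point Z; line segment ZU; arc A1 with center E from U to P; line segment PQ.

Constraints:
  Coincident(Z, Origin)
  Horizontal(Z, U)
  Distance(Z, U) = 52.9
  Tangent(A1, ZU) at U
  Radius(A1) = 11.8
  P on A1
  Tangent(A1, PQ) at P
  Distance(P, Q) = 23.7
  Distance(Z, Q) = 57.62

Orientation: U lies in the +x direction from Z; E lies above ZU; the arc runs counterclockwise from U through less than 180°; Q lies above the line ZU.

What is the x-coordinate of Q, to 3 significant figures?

44.3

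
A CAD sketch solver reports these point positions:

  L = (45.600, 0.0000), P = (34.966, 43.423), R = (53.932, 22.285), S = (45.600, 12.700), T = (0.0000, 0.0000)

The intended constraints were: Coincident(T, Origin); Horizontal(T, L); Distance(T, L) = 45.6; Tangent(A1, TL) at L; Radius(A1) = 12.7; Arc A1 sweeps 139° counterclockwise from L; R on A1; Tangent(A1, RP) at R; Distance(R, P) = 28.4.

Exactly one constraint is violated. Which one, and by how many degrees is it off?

Tangent(A1, RP) at R — off by 7.10°.

T = (0.00, 0.00) ✓; T.y = 0.00, L.y = 0.00 ✓; |TL| = 45.60 ✓; ∠(SL, LT) = 90.00° ✓; |SL| = 12.70 ✓; bearing(S→R) − bearing(S→L) = 139.0° ✓; |SR| = 12.70 ✓; ∠(SR, RP) = 97.10° ✗; |RP| = 28.40 ✓.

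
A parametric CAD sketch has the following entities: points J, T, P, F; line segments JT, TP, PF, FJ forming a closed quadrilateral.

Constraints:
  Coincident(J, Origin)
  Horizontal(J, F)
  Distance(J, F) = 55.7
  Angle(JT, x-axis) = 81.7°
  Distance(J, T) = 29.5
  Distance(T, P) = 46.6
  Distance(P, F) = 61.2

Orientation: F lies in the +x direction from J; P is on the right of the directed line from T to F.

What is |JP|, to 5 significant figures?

17.109

Checks: |TP| = 46.60 ✓; |PF| = 61.20 ✓.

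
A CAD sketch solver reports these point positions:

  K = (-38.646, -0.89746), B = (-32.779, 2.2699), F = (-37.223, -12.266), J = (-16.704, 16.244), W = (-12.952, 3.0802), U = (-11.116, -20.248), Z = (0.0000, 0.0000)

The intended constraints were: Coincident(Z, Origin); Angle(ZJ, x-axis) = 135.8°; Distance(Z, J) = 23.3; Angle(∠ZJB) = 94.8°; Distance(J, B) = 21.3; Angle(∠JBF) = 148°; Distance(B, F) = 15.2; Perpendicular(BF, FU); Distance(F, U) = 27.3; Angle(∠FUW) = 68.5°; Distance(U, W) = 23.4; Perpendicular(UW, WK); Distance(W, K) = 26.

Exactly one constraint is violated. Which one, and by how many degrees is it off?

Perpendicular(UW, WK) — off by 4.30°.

Z = (0.00, 0.00) ✓; ZJ at 135.8° ✓; |ZJ| = 23.30 ✓; ∠ZJB = 94.80° ✓; |JB| = 21.30 ✓; ∠JBF = 148.0° ✓; |BF| = 15.20 ✓; ∠(BF, FU) = 90.00° ✓; |FU| = 27.30 ✓; ∠FUW = 68.50° ✓; |UW| = 23.40 ✓; ∠(UW, WK) = 94.30° ✗; |WK| = 26.00 ✓.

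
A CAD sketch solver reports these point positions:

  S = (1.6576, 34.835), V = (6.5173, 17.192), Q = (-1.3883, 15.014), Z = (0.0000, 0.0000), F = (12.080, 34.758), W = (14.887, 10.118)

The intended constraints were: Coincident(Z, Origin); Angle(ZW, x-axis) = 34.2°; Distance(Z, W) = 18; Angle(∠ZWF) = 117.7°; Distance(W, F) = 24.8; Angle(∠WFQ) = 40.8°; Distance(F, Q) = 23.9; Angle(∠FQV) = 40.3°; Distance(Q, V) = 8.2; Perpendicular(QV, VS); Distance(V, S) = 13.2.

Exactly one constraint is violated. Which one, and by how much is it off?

Distance(V, S) = 13.2 — off by 5.10.

Z = (0.00, 0.00) ✓; ZW at 34.20° ✓; |ZW| = 18.00 ✓; ∠ZWF = 117.7° ✓; |WF| = 24.80 ✓; ∠WFQ = 40.80° ✓; |FQ| = 23.90 ✓; ∠FQV = 40.30° ✓; |QV| = 8.200 ✓; ∠(QV, VS) = 90.00° ✓; |VS| = 18.30 ✗.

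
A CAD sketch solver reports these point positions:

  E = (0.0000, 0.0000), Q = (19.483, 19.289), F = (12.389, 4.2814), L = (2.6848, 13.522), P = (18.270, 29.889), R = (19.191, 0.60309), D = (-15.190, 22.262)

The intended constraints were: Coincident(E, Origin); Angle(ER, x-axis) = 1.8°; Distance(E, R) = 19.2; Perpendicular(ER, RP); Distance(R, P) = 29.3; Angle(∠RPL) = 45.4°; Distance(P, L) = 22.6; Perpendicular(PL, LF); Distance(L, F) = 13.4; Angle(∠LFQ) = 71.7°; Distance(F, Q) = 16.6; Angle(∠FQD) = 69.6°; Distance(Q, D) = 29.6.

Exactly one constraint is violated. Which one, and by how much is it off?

Distance(Q, D) = 29.6 — off by 5.20.

E = (0.00, 0.00) ✓; ER at 1.800° ✓; |ER| = 19.20 ✓; ∠(ER, RP) = 90.00° ✓; |RP| = 29.30 ✓; ∠RPL = 45.40° ✓; |PL| = 22.60 ✓; ∠(PL, LF) = 90.00° ✓; |LF| = 13.40 ✓; ∠LFQ = 71.70° ✓; |FQ| = 16.60 ✓; ∠FQD = 69.60° ✓; |QD| = 34.80 ✗.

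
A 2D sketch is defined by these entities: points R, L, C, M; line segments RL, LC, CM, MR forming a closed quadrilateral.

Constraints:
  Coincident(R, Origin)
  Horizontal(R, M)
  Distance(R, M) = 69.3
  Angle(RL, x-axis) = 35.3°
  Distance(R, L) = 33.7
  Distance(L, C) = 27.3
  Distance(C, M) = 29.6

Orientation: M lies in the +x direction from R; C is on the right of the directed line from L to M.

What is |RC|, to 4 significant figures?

40.37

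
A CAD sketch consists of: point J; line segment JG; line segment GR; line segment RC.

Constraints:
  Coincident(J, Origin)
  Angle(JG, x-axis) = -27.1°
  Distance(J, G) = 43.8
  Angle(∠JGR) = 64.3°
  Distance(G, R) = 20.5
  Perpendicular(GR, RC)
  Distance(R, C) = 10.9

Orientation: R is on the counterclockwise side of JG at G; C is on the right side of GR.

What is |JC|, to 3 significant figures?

50.4

J is at the origin; JG runs at -27.1° with length 43.8, so G = 43.8·(cos -27.1°, sin -27.1°) = (39.0, -20.0). ∠JGR = 64.3°, so GR runs at -27.1° + (180° − 64.3°) = 88.6° from the x-axis; with |GR| = 20.5, R = G + 20.5·(cos 88.6°, sin 88.6°) = (39.5, 0.541). The perpendicularity gives RC at right angles to GR; with |RC| = 10.9 on the right of GR, C = R + 10.9·(1.00, -0.0244) = (50.4, 0.275). Then |JC| = |C − J| = 50.4.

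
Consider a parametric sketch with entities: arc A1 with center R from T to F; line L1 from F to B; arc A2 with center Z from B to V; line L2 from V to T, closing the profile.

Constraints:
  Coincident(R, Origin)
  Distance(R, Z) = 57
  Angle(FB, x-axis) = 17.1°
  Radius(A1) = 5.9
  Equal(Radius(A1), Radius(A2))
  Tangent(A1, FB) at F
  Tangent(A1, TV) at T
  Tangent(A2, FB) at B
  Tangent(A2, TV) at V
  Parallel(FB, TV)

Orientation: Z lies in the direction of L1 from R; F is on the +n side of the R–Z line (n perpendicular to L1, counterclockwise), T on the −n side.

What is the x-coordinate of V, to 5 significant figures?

56.215

Tangency of A1 to both parallel lines with radius 5.9 puts F and T at R ± 5.9·n: F = (-1.7348, 5.6392), T = (1.7348, -5.6392). Equal radii place B and V the same way about Z: B = Z + 5.9·n = (52.745, 22.399), V = Z − 5.9·n = (56.215, 11.121). So V.x = 56.215.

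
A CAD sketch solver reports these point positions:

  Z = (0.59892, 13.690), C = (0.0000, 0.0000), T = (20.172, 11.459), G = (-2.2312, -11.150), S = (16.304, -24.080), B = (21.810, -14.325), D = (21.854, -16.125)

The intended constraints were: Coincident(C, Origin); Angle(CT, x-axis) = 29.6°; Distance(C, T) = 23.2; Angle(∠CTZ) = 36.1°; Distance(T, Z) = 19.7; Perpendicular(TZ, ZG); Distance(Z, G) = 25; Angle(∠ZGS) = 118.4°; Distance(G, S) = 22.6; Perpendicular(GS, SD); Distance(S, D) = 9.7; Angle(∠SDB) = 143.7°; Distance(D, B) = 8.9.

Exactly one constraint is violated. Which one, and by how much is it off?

Distance(D, B) = 8.9 — off by 7.10.

C = (0.00, 0.00) ✓; CT at 29.60° ✓; |CT| = 23.20 ✓; ∠CTZ = 36.10° ✓; |TZ| = 19.70 ✓; ∠(TZ, ZG) = 90.00° ✓; |ZG| = 25.00 ✓; ∠ZGS = 118.4° ✓; |GS| = 22.60 ✓; ∠(GS, SD) = 90.00° ✓; |SD| = 9.700 ✓; ∠SDB = 143.7° ✓; |DB| = 1.801 ✗.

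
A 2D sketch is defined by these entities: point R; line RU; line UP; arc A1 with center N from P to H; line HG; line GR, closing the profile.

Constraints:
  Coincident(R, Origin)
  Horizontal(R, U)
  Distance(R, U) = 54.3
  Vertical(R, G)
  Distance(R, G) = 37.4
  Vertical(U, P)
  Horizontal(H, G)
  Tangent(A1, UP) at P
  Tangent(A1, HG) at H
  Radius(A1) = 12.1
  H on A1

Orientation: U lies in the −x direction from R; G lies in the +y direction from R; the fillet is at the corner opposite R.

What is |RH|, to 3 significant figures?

56.4

R is at the origin; RU is horizontal with |RU| = 54.3 and U on the −x side, so U = (-54.3, 0.00). RG is vertical with |RG| = 37.4 and G on the +y side, so G = (0.00, 37.4). The virtual corner opposite R is at (-54.3, 37.4). Since A1 is tangent to UP there, NP ⟂ UP and A1 meets HG tangentially, so NH is at right angles to HG, with radius 12.1, so the center N sits 12.1 in from both sides at N = (-42.2, 25.3). That places the tangent points at P = (-54.3, 25.3) on UP and H = (-42.2, 37.4) on HG. Then |RH| = |H − R| = 56.4.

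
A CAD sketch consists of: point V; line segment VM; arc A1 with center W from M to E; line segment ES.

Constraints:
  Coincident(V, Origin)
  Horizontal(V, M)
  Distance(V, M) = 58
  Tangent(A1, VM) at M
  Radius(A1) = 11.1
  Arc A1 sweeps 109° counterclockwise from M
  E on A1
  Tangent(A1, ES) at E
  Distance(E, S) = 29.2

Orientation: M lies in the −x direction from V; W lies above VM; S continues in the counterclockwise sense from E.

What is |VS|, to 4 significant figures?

71.00

V is at the origin; V and M share the same y with |VM| = 58.0 and M on the −x side, so M = (-58.00, 0.000). A1 meets VM tangentially, so WM is at right angles to VM, so W = M + (0, 11.1) = (-58.00, 11.10). On A1, M sits at bearing -90° from W; a 109° counterclockwise sweep puts E at bearing 19°, so E = W + 11.1·(cos 19°, sin 19°) = (-47.50, 14.71). A1 meets ES tangentially, so WE is at right angles to ES, so ES runs along (−sin 19°, cos 19°); with |ES| = 29.2, S = (-57.01, 42.32). Then |VS| = |S − V| = 71.00.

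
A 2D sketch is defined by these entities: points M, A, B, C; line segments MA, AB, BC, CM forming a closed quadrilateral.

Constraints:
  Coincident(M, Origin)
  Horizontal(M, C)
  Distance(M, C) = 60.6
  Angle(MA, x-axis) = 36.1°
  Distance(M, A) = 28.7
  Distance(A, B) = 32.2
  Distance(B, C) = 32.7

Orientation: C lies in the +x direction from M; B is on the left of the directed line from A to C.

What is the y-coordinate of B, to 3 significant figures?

31.5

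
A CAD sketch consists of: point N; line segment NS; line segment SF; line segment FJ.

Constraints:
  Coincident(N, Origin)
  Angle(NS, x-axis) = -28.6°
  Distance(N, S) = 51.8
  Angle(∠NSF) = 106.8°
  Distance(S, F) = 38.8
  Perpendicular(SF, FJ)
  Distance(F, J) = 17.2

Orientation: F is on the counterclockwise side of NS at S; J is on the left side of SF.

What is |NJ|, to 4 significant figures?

62.77

N is at the origin; NS runs at -28.6° with length 51.8, so S = 51.8·(cos -28.6°, sin -28.6°) = (45.48, -24.80). ∠NSF = 106.8°, so SF runs at -28.6° + (180° − 106.8°) = 44.60° from the x-axis; with |SF| = 38.8, F = S + 38.8·(cos 44.60°, sin 44.60°) = (73.11, 2.447). SF ⟂ FJ; with |FJ| = 17.2 on the left of SF, J = F + 17.2·(-0.7022, 0.7120) = (61.03, 14.69). Then |NJ| = |J − N| = 62.77.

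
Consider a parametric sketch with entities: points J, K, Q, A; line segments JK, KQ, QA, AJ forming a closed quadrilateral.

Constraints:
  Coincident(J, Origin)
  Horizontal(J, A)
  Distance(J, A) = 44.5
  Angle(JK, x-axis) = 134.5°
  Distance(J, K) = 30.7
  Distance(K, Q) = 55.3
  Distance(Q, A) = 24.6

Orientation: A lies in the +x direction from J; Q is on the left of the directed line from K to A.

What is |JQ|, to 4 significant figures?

40.39

Checks: |KQ| = 55.30 ✓; |QA| = 24.60 ✓.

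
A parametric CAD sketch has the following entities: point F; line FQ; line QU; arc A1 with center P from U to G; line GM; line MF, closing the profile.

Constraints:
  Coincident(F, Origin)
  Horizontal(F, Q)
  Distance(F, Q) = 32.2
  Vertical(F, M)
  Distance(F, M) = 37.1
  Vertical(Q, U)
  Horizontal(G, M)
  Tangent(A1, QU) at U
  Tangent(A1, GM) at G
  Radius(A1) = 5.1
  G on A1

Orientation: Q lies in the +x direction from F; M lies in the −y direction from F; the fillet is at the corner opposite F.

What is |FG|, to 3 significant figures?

45.9

F is at the origin; F and Q share the same y with |FQ| = 32.2 and Q on the +x side, so Q = (32.2, 0.00). FM is vertical with |FM| = 37.1 and M on the −y side, so M = (0.00, -37.1). The virtual corner opposite F is at (32.2, -37.1). Since A1 is tangent to QU there, PU ⟂ QU and tangency of A1 to GM means the radius PG is perpendicular to GM, with radius 5.1, so the center P sits 5.1 in from both sides at P = (27.1, -32.0). That places the tangent points at U = (32.2, -32.0) on QU and G = (27.1, -37.1) on GM. Then |FG| = |G − F| = 45.9.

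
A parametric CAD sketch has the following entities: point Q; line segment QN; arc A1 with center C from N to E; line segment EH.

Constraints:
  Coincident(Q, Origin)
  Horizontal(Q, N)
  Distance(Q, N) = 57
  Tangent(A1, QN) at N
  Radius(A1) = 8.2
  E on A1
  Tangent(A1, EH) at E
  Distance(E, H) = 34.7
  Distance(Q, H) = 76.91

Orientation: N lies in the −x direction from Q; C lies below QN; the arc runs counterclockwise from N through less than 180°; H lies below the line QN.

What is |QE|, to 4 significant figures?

65.75

Q is at the origin; QN is horizontal with |QN| = 57.0 and N on the −x side, so N = (-57.00, 0.000). The tangent condition forces CN to be normal to QN, so C = N + (0, -8.2) = (-57.00, -8.200). Since CE ⟂ EH (tangency), |CH| = √(8.2² + 34.7²) = 35.66 regardless of where E sits on A1. So H lies on both circle(Q, 76.91) and circle(C, 35.66); the below-QN intersection is H = (-63.60, -43.24). E is the foot of the tangent from H: E = (-65.19, -8.575).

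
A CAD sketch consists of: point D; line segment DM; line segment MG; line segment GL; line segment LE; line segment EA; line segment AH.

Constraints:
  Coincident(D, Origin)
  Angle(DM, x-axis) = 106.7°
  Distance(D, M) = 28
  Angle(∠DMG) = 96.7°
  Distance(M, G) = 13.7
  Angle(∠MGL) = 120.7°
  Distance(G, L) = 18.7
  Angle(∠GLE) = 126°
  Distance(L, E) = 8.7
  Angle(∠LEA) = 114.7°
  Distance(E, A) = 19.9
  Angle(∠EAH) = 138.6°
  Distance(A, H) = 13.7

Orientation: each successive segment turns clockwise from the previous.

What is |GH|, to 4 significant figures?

28.94

D is at the origin; DM runs at 106.7° with length 28.0, so M = (-8.046, 26.82). ∠DMG = 96.7° gives MG at 23.40° from the x-axis; with |MG| = 13.7, G = (4.527, 32.26). ∠MGL = 120.7° gives GL at -35.90° from the x-axis; with |GL| = 18.7, L = (19.67, 21.29). ∠GLE = 126.0° gives LE at -89.90° from the x-axis; with |LE| = 8.7, E = (19.69, 12.59). ∠LEA = 114.7° gives EA at -155.2° from the x-axis; with |EA| = 19.9, A = (1.625, 4.248). ∠EAH = 138.6° gives AH at 163.4° from the x-axis; with |AH| = 13.7, H = (-11.50, 8.162). Then |GH| = |H − G| = 28.94.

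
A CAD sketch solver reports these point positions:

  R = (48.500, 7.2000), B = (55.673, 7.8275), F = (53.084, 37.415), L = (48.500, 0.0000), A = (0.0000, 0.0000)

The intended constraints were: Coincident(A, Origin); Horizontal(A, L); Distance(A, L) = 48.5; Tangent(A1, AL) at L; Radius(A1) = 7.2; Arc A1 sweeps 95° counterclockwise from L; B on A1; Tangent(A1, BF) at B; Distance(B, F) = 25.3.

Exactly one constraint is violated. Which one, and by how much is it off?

Distance(B, F) = 25.3 — off by 4.40.

A = (0.00, 0.00) ✓; A.y = 0.00, L.y = 0.00 ✓; |AL| = 48.50 ✓; ∠(RL, LA) = 90.00° ✓; |RL| = 7.200 ✓; bearing(R→B) − bearing(R→L) = 95.00° ✓; |RB| = 7.200 ✓; ∠(RB, BF) = 90.00° ✓; |BF| = 29.70 ✗.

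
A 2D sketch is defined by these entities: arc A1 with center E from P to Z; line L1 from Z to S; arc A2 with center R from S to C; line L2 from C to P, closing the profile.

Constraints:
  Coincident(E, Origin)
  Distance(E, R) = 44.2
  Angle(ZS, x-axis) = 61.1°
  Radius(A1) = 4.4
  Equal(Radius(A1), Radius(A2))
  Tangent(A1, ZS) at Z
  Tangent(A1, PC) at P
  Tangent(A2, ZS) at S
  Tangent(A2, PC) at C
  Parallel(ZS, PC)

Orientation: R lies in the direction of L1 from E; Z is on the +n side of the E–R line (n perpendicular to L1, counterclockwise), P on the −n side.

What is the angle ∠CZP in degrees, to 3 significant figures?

78.7°

The slot axis is L1's direction at 61.1°, so u = (cos 61.1°, sin 61.1°) = (0.483, 0.875) and n = (−sin 61.1°, cos 61.1°) = (-0.875, 0.483). E is at the origin and R lies 44.2 along u from E, so R = 44.2·u = (21.4, 38.7). Tangency of A1 to both parallel lines with radius 4.4 puts Z and P at E ± 4.4·n: Z = (-3.85, 2.13), P = (3.85, -2.13). Equal radii place S and C the same way about R: S = R + 4.4·n = (17.5, 40.8), C = R − 4.4·n = (25.2, 36.6). Then cos ∠CZP = ZC·ZP / (|ZC||ZP|), giving 78.7°.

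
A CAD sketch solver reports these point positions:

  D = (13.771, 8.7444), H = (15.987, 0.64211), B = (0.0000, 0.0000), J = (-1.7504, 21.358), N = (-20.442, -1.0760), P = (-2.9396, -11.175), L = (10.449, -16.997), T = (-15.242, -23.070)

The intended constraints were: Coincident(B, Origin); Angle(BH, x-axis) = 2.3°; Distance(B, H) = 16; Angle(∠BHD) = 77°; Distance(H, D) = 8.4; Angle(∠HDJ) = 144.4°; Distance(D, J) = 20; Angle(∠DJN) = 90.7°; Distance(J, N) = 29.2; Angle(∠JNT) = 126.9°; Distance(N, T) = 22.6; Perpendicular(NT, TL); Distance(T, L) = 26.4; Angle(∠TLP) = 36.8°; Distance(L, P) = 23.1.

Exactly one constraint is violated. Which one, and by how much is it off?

Distance(L, P) = 23.1 — off by 8.50.

B = (0.00, 0.00) ✓; BH at 2.300° ✓; |BH| = 16.00 ✓; ∠BHD = 77.00° ✓; |HD| = 8.400 ✓; ∠HDJ = 144.4° ✓; |DJ| = 20.00 ✓; ∠DJN = 90.70° ✓; |JN| = 29.20 ✓; ∠JNT = 126.9° ✓; |NT| = 22.60 ✓; ∠(NT, TL) = 90.00° ✓; |TL| = 26.40 ✓; ∠TLP = 36.80° ✓; |LP| = 14.60 ✗.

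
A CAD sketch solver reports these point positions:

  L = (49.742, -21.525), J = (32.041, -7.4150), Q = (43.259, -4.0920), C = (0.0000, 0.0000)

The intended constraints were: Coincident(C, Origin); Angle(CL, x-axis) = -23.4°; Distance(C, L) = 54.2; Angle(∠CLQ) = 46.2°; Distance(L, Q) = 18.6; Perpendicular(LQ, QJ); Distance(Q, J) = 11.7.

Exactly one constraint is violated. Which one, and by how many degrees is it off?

Perpendicular(LQ, QJ) — off by 3.90°.

C = (0.00, 0.00) ✓; CL at -23.40° ✓; |CL| = 54.20 ✓; ∠CLQ = 46.20° ✓; |LQ| = 18.60 ✓; ∠(LQ, QJ) = 86.10° ✗; |QJ| = 11.70 ✓.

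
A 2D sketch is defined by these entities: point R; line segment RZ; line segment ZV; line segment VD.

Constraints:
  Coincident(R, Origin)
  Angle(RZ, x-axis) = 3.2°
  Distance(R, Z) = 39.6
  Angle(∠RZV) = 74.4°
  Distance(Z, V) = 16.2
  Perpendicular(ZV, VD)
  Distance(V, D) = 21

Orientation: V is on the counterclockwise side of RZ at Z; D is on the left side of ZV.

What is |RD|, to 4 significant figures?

18.02

∠RZV = 74.4°, so ZV runs at 3.2° + (180° − 74.4°) = 108.8° from the x-axis; with |ZV| = 16.2, V = Z + 16.2·(cos 108.8°, sin 108.8°) = (34.32, 17.55). ZV ⟂ VD; with |VD| = 21.0 on the left of ZV, D = V + 21.0·(-0.9466, -0.3223) = (14.44, 10.78). Then |RD| = |D − R| = 18.02.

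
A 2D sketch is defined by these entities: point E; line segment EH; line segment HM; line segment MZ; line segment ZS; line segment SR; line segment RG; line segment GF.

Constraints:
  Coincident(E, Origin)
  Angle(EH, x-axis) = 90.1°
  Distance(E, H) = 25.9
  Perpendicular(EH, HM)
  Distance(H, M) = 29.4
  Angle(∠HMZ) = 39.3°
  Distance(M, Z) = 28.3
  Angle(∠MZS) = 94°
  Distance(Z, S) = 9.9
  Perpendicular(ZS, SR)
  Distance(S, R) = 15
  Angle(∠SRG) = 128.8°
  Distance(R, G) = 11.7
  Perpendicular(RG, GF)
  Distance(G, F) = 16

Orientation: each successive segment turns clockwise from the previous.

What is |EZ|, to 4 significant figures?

10.95

E is at the origin; EH runs at 90.1° with length 25.9, so H = (-0.04520, 25.90). The perpendicularity gives HM at right angles to EH, so HM runs at 0.1000°; with |HM| = 29.4, M = (29.35, 25.95). ∠HMZ = 39.3° gives MZ at -140.6° from the x-axis; with |MZ| = 28.3, Z = (7.486, 7.988). Then |EZ| = |Z − E| = 10.95.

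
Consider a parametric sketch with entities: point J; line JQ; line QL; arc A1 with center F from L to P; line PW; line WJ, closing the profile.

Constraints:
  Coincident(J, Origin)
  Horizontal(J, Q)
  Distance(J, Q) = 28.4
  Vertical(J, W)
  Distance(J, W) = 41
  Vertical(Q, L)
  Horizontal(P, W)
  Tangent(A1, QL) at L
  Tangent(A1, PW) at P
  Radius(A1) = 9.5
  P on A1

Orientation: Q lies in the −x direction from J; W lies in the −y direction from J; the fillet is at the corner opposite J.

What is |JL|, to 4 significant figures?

42.41

J is at the origin; JQ is horizontal with |JQ| = 28.4 and Q on the −x side, so Q = (-28.40, 0.000). J and W share the same x with |JW| = 41.0 and W on the −y side, so W = (0.000, -41.00). The virtual corner opposite J is at (-28.40, -41.00). A1 meets QL tangentially, so FL is at right angles to QL and since A1 is tangent to PW there, FP ⟂ PW, with radius 9.5, so the center F sits 9.5 in from both sides at F = (-18.90, -31.50). That places the tangent points at L = (-28.40, -31.50) on QL and P = (-18.90, -41.00) on PW. Then |JL| = |L − J| = 42.41.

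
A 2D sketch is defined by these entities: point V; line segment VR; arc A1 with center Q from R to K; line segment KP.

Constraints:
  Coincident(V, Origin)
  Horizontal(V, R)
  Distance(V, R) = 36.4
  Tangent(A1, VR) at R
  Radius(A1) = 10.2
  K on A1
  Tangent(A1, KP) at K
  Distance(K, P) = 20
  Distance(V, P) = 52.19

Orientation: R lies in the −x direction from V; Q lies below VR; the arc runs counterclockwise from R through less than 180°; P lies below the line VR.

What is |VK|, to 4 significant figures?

48.00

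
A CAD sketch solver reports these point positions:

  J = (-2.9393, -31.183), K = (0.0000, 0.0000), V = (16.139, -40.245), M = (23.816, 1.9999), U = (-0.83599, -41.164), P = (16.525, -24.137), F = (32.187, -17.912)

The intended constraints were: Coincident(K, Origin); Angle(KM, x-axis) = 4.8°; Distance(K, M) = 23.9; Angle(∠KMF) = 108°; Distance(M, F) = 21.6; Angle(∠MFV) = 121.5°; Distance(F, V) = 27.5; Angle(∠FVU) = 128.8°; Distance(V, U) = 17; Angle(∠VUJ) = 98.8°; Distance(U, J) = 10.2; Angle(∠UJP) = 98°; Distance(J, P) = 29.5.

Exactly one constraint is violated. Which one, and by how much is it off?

Distance(J, P) = 29.5 — off by 8.80.

K = (0.00, 0.00) ✓; KM at 4.800° ✓; |KM| = 23.90 ✓; ∠KMF = 108.0° ✓; |MF| = 21.60 ✓; ∠MFV = 121.5° ✓; |FV| = 27.50 ✓; ∠FVU = 128.8° ✓; |VU| = 17.00 ✓; ∠VUJ = 98.80° ✓; |UJ| = 10.20 ✓; ∠UJP = 98.00° ✓; |JP| = 20.70 ✗.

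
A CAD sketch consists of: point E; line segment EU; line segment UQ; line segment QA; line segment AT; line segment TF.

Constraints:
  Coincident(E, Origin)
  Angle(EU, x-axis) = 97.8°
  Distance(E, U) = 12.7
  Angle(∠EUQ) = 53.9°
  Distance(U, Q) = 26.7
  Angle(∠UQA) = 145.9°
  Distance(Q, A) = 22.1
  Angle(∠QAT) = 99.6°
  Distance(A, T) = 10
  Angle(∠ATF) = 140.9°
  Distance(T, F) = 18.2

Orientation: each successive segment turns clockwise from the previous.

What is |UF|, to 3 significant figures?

38.4

E is at the origin; EU runs at 97.8° with length 12.7, so U = (-1.72, 12.6). ∠EUQ = 53.9° gives UQ at -28.3° from the x-axis; with |UQ| = 26.7, Q = (21.8, -0.0757). ∠UQA = 145.9° gives QA at -62.4° from the x-axis; with |QA| = 22.1, A = (32.0, -19.7). ∠QAT = 99.6° gives AT at -143° from the x-axis; with |AT| = 10.0, T = (24.1, -25.7). ∠ATF = 140.9° gives TF at 178° from the x-axis; with |TF| = 18.2, F = (5.87, -25.1). Then |UF| = |F − U| = 38.4.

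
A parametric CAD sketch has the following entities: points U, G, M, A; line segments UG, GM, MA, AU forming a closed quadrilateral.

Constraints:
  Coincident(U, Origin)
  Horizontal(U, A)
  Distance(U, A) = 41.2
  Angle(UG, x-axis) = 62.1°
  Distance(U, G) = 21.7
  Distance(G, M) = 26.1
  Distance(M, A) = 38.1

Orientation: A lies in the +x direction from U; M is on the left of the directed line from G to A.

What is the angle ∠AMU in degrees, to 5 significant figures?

56.748°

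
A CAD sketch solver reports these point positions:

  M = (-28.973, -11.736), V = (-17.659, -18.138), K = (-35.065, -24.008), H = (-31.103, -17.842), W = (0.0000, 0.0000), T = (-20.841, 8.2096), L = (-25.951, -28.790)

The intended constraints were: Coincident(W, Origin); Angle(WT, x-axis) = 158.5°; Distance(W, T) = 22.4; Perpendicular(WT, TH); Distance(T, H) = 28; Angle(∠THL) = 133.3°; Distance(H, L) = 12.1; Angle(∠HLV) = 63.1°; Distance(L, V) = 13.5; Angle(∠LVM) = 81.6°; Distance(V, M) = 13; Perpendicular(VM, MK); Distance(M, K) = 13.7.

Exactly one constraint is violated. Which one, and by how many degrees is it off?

Perpendicular(VM, MK) — off by 3.10°.

W = (0.00, 0.00) ✓; WT at 158.5° ✓; |WT| = 22.40 ✓; ∠(WT, TH) = 90.00° ✓; |TH| = 28.00 ✓; ∠THL = 133.3° ✓; |HL| = 12.10 ✓; ∠HLV = 63.10° ✓; |LV| = 13.50 ✓; ∠LVM = 81.60° ✓; |VM| = 13.00 ✓; ∠(VM, MK) = 93.10° ✗; |MK| = 13.70 ✓.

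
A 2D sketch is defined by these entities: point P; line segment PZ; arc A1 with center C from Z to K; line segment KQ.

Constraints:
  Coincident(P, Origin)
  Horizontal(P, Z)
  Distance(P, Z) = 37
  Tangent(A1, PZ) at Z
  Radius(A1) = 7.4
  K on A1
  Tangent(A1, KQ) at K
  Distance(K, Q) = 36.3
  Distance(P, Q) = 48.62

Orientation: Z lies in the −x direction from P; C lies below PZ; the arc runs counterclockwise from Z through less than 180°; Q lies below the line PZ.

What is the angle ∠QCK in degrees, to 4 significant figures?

78.48°

Checks: |CK| = 7.400 ✓; ∠(CK, KQ) = 90.00° ✓; |KQ| = 36.30 ✓; |PQ| = 48.62 ✓.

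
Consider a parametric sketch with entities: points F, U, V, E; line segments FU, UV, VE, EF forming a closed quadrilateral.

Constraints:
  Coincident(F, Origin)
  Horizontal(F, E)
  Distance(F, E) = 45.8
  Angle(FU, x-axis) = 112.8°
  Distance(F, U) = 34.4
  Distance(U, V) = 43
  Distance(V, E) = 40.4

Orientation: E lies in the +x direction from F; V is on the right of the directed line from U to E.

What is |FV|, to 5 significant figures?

8.9814

Checks: |UV| = 43.00 ✓; |VE| = 40.40 ✓.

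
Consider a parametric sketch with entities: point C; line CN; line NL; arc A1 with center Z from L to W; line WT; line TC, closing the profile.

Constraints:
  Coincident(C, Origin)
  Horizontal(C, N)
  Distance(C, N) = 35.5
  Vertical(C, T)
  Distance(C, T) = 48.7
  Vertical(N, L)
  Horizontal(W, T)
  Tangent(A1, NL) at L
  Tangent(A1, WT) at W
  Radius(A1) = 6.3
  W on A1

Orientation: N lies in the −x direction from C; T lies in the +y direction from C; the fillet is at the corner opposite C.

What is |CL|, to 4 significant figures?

55.30

The virtual corner opposite C is at (-35.50, 48.70). A1 meets NL tangentially, so ZL is at right angles to NL and the tangent condition forces ZW to be normal to WT, with radius 6.3, so the center Z sits 6.3 in from both sides at Z = (-29.20, 42.40). That places the tangent points at L = (-35.50, 42.40) on NL and W = (-29.20, 48.70) on WT. Then |CL| = |L − C| = 55.30.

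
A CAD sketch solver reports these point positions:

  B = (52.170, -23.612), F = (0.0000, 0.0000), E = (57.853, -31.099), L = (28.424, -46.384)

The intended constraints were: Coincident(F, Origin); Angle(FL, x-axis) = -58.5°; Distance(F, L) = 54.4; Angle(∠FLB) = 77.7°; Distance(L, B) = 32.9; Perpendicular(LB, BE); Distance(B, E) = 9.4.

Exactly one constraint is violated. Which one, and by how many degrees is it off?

Perpendicular(LB, BE) — off by 6.60°.

F = (0.00, 0.00) ✓; FL at -58.50° ✓; |FL| = 54.40 ✓; ∠FLB = 77.70° ✓; |LB| = 32.90 ✓; ∠(LB, BE) = 96.60° ✗; |BE| = 9.400 ✓.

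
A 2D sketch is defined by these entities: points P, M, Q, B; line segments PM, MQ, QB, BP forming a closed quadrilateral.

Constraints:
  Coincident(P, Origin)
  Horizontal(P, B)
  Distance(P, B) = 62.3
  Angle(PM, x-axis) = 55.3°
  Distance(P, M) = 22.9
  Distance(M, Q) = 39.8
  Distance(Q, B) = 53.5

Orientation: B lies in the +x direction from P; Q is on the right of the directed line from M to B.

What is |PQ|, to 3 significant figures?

24.7

Checks: |MQ| = 39.80 ✓; |QB| = 53.50 ✓.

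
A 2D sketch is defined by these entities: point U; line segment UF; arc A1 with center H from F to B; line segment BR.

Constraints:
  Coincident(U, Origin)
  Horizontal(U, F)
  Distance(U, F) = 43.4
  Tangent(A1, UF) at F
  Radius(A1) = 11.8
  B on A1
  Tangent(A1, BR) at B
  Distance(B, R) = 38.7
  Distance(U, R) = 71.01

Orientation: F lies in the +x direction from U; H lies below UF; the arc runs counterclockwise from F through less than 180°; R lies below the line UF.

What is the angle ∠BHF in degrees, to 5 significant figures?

114.08°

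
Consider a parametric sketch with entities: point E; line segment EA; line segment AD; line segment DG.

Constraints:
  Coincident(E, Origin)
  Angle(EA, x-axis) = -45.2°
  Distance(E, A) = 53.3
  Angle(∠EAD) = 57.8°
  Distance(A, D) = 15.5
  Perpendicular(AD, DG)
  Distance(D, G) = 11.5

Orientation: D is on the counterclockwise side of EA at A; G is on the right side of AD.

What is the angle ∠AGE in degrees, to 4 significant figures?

66.27°

E is at the origin; EA runs at -45.2° with length 53.3, so A = 53.3·(cos -45.2°, sin -45.2°) = (37.56, -37.82). ∠EAD = 57.8°, so AD runs at -45.2° + (180° − 57.8°) = 77.00° from the x-axis; with |AD| = 15.5, D = A + 15.5·(cos 77.00°, sin 77.00°) = (41.04, -22.72). The perpendicularity gives DG at right angles to AD; with |DG| = 11.5 on the right of AD, G = D + 11.5·(0.9744, -0.2250) = (52.25, -25.30). Then cos ∠AGE = GA·GE / (|GA||GE|), giving 66.27°.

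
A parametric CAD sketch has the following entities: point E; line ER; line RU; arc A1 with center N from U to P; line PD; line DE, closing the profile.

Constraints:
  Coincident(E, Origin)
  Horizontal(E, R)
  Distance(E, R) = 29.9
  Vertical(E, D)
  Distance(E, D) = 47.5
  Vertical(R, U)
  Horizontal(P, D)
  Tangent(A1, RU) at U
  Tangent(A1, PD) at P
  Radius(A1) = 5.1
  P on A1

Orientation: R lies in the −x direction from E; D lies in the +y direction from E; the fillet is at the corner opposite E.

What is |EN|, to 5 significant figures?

49.120

E is at the origin; E and R share the same y with |ER| = 29.9 and R on the −x side, so R = (-29.900, 0.0000). ED is vertical with |ED| = 47.5 and D on the +y side, so D = (0.0000, 47.500). The virtual corner opposite E is at (-29.900, 47.500). A1 meets RU tangentially, so NU is at right angles to RU and the tangent condition forces NP to be normal to PD, with radius 5.1, so the center N sits 5.1 in from both sides at N = (-24.800, 42.400). Then |EN| = |N − E| = 49.120.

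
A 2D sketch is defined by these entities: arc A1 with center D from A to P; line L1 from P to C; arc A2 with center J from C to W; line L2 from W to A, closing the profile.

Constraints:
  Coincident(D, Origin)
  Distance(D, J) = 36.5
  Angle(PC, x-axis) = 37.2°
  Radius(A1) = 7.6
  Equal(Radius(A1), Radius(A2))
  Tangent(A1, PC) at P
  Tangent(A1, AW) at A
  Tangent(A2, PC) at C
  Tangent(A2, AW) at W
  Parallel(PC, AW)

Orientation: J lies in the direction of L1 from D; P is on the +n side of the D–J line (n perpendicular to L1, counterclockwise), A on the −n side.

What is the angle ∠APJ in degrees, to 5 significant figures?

78.238°

D is at the origin and J lies 36.5 along u from D, so J = 36.5·u = (29.073, 22.068). Tangency of A1 to both parallel lines with radius 7.6 puts P and A at D ± 7.6·n: P = (-4.5950, 6.0536), A = (4.5950, -6.0536). Then cos ∠APJ = PA·PJ / (|PA||PJ|), giving 78.238°.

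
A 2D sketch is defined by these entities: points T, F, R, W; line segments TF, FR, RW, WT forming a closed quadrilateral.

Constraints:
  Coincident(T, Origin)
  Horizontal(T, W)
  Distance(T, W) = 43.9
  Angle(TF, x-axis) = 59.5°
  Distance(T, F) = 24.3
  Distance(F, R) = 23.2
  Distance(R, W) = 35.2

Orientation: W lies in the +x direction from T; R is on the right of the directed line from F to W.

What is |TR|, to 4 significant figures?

8.978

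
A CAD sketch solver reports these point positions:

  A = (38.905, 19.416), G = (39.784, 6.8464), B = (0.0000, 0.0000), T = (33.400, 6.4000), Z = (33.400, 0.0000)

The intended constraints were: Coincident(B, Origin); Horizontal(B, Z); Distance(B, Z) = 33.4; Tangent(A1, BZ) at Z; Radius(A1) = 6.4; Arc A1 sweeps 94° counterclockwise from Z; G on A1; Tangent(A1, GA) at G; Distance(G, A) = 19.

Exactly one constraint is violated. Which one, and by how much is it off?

Distance(G, A) = 19 — off by 6.40.

B = (0.00, 0.00) ✓; B.y = 0.00, Z.y = 0.00 ✓; |BZ| = 33.40 ✓; ∠(TZ, ZB) = 90.00° ✓; |TZ| = 6.400 ✓; bearing(T→G) − bearing(T→Z) = 94.00° ✓; |TG| = 6.400 ✓; ∠(TG, GA) = 90.00° ✓; |GA| = 12.60 ✗.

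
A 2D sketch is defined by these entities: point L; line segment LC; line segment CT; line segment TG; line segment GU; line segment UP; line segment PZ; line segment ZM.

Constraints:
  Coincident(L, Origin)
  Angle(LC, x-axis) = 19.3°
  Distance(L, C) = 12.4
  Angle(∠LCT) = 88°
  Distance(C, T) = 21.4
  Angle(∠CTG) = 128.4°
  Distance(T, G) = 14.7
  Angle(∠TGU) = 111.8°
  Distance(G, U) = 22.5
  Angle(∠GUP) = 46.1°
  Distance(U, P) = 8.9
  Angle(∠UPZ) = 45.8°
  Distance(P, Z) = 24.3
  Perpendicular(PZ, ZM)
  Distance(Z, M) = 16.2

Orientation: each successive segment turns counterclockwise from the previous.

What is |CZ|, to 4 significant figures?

51.15

L is at the origin; LC runs at 19.3° with length 12.4, so C = (11.70, 4.098). ∠LCT = 88.0° gives CT at 111.3° from the x-axis; with |CT| = 21.4, T = (3.930, 24.04). ∠CTG = 128.4° gives TG at 162.9° from the x-axis; with |TG| = 14.7, G = (-10.12, 28.36). ∠TGU = 111.8° gives GU at -128.9° from the x-axis; with |GU| = 22.5, U = (-24.25, 10.85). ∠GUP = 46.1° gives UP at 5.000° from the x-axis; with |UP| = 8.9, P = (-15.38, 11.62). ∠UPZ = 45.8° gives PZ at 139.2° from the x-axis; with |PZ| = 24.3, Z = (-33.78, 27.50). Then |CZ| = |Z − C| = 51.15.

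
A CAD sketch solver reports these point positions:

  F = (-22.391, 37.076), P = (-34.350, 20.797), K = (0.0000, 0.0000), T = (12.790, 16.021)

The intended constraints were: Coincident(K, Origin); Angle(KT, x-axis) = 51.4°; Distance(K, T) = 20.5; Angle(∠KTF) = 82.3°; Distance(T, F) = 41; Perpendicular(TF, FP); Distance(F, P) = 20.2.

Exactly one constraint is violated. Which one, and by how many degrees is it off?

Perpendicular(TF, FP) — off by 5.40°.

K = (0.00, 0.00) ✓; KT at 51.40° ✓; |KT| = 20.50 ✓; ∠KTF = 82.30° ✓; |TF| = 41.00 ✓; ∠(TF, FP) = 84.60° ✗; |FP| = 20.20 ✓.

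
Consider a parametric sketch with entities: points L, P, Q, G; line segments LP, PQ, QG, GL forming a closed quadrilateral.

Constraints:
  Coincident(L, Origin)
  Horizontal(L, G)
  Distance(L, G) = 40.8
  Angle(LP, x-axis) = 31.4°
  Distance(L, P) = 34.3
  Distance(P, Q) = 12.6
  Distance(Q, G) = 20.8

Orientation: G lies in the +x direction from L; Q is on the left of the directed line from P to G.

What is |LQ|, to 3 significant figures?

46.4

Checks: |PQ| = 12.60 ✓; |QG| = 20.80 ✓.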